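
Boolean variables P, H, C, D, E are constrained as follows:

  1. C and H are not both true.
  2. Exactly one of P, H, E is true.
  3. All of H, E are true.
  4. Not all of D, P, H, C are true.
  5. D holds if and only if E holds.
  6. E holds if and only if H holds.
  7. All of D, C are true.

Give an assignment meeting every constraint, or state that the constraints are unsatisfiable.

The formula is unsatisfiable.

Case H = True:
  (1) with H=T forces C = False.
  Constraint (7) is violated (C=F) — contradiction.
Case H = False:
  Constraint (3) is violated (H=F) — contradiction.
Both cases fail — unsatisfiable.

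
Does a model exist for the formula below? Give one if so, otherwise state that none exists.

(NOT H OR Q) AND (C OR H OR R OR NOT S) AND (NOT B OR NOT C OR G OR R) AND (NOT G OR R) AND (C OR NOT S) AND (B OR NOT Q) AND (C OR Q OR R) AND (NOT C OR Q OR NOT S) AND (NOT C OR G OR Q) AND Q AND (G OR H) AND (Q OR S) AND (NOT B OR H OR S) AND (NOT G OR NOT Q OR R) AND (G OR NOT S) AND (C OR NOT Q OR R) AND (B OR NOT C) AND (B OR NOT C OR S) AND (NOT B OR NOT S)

Unit clause (Q) forces Q = True.
In (B OR NOT Q) only B is left, so B = True.
In (NOT B OR NOT S) only NOT S is left, so S = False.
In (NOT B OR H OR S) only H is left, so H = True.
Try R = False:
  (NOT G OR R) forces G = False.
  (NOT B OR NOT C OR G OR R) forces C = False.
  clause (C OR NOT Q OR R) is falsified — backtrack.
So R = True.
Set G = False.
Set C = False.
All clauses satisfied.

Q = True, R = True, B = True, H = True, G = False, S = False, C = False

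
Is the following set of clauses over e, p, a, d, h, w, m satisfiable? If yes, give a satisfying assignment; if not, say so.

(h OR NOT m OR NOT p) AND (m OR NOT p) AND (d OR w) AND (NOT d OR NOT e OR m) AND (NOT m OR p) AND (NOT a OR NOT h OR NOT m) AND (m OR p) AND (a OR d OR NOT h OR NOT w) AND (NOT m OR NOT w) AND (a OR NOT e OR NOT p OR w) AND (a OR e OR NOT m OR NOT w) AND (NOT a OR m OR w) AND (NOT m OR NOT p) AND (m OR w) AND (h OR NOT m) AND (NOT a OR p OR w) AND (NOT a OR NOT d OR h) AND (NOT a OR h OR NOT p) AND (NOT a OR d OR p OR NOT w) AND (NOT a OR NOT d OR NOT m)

UNSATISFIABLE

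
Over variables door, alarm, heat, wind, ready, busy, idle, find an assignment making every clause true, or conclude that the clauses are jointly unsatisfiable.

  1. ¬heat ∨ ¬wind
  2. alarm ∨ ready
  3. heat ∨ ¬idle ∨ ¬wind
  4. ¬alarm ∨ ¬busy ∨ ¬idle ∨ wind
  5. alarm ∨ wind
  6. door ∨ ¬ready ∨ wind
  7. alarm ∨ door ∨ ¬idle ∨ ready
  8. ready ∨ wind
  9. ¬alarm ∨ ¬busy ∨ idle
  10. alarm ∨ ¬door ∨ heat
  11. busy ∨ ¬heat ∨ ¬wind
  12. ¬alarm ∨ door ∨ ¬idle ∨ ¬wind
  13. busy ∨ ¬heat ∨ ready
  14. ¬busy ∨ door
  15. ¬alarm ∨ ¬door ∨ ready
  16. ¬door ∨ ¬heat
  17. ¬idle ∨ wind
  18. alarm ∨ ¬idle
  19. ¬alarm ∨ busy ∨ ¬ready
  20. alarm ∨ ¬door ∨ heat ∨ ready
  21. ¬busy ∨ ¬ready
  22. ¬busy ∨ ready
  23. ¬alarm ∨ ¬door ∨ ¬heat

door = False; alarm = False; heat = False; wind = True; ready = True; busy = False; idle = False

Set door = False.
  then (¬busy ∨ door) forces busy = False.
Set alarm = False.
  then (alarm ∨ ready) forces ready = True.
  then (alarm ∨ wind) forces wind = True.
  then (busy ∨ ¬heat ∨ ¬wind) forces heat = False.
  then (alarm ∨ ¬idle) forces idle = False.
All clauses satisfied.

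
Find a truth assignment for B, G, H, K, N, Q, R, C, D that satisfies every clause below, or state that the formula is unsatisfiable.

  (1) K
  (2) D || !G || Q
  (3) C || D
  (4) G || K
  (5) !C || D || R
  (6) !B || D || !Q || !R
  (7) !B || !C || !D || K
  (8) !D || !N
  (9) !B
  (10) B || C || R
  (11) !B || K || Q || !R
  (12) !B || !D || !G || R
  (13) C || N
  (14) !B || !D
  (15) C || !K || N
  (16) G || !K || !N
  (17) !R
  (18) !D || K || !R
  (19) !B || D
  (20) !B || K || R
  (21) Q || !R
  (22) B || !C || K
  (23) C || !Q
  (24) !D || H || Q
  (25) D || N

Unit clause (K) forces K = True.
Unit clause (!B) forces B = False.
Unit clause (!R) forces R = False.
In (B || C || R) only C is left, so C = True.
In (!C || D || R) only D is left, so D = True.
In (!D || !N) only !N is left, so N = False.
Set G = True.
Set H = True.
Set Q = False.
All clauses satisfied.

B: False, G: True, H: True, K: True, N: False, Q: False, R: False, C: True, D: True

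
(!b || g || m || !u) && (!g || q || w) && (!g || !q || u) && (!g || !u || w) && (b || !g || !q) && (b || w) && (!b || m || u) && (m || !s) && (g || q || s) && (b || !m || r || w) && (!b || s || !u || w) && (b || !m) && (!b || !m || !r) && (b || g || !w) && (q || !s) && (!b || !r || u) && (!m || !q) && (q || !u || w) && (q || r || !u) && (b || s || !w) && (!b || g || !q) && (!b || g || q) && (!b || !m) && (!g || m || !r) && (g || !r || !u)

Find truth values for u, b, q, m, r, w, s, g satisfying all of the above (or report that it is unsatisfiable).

u = True, b = True, q = True, m = False, r = False, w = True, s = False, g = True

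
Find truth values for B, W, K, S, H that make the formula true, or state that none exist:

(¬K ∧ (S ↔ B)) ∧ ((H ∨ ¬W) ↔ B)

B = True, W = True, K = False, S = True, H = True

  ¬K ∧ (S ↔ B) = True
    ¬K = True
    S ↔ B = True
  (H ∨ ¬W) ↔ B = True
    H ∨ ¬W = True
      ¬W = False
Both conjuncts True, so the formula holds.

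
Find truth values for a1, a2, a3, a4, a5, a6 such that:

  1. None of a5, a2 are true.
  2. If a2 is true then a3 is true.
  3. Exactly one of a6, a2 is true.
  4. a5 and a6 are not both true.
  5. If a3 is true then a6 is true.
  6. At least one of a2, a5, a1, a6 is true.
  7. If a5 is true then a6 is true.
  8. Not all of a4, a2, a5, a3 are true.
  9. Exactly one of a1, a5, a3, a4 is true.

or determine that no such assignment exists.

a1 = False, a2 = False, a3 = False, a4 = True, a5 = False, a6 = True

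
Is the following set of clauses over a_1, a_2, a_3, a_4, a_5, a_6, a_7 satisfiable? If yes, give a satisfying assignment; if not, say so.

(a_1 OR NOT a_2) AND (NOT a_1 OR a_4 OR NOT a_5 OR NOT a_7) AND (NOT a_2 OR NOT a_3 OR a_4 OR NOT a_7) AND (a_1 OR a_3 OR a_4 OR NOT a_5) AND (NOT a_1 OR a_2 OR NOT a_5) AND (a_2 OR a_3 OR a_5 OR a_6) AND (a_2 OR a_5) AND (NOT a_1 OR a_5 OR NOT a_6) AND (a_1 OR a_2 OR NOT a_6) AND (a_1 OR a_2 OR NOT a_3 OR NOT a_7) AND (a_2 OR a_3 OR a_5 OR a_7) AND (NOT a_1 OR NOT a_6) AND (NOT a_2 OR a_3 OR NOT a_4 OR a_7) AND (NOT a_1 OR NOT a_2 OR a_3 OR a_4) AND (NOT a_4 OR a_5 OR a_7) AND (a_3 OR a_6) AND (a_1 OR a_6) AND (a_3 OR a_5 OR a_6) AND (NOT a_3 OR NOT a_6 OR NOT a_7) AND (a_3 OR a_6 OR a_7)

Try a_1 = False:
  (a_1 OR NOT a_2) forces a_2 = False.
  (a_2 OR a_5) forces a_5 = True.
  (a_1 OR a_2 OR NOT a_6) forces a_6 = False.
  clause (a_1 OR a_6) is falsified — backtrack.
So a_1 = True.
  then (NOT a_1 OR NOT a_6) forces a_6 = False.
  then (a_3 OR a_6) forces a_3 = True.
Try a_2 = False:
  (NOT a_1 OR a_2 OR NOT a_5) forces a_5 = False.
  clause (a_2 OR a_5) is falsified — backtrack.
So a_2 = True.
Set a_4 = True.
Set a_5 = True.
Set a_7 = False.
All clauses satisfied.

a_1 = True, a_2 = True, a_3 = True, a_4 = True, a_5 = True, a_6 = False, a_7 = False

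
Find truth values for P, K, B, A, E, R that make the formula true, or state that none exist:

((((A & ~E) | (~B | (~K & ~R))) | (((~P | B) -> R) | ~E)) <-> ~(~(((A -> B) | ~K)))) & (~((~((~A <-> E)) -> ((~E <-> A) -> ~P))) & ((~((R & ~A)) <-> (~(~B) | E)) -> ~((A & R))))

Unsatisfiable

The conjunct ~((~((~A <-> E)) -> ((~E <-> A) -> ~P))) is unsatisfiable on its own:
  P=F, A=F, E=F: evaluates to False.
  P=F, A=F, E=T: evaluates to False.
  P=F, A=T, E=F: evaluates to False.
  P=F, A=T, E=T: evaluates to False.
  P=T, A=F, E=F: evaluates to False.
  P=T, A=F, E=T: evaluates to False.
  P=T, A=T, E=F: evaluates to False.
  P=T, A=T, E=T: evaluates to False.
So the whole conjunction is unsatisfiable.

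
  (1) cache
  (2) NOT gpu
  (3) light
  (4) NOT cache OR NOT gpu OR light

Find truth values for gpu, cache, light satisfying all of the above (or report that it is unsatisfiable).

gpu = False, cache = True, light = True

Unit clause (cache) forces cache = True.
Unit clause (NOT gpu) forces gpu = False.
Unit clause (light) forces light = True.
All clauses satisfied.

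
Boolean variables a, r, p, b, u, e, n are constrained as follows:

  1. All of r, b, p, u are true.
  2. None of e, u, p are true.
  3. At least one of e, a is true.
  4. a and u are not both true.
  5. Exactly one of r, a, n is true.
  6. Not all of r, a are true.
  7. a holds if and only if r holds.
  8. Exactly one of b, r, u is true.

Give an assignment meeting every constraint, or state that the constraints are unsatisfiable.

Case p = True:
  Constraint (2) is violated (p=T) — contradiction.
Case p = False:
  Constraint (1) is violated (p=F) — contradiction.
Both cases fail — unsatisfiable.

Unsatisfiable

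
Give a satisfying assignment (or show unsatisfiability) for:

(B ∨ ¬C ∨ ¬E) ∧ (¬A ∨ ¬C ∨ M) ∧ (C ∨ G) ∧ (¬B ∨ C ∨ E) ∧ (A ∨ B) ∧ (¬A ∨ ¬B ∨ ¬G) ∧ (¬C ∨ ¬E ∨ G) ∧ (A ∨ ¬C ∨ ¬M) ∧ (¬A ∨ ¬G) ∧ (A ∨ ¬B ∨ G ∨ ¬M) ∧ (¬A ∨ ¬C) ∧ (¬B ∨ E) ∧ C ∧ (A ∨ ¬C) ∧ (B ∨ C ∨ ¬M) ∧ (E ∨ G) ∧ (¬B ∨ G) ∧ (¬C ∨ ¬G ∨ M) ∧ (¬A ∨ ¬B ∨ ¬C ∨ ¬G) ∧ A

UNSATISFIABLE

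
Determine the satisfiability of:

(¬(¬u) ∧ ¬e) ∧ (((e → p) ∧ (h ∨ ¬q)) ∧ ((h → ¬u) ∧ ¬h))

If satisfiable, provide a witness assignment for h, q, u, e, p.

h: False, q: False, u: True, e: False, p: True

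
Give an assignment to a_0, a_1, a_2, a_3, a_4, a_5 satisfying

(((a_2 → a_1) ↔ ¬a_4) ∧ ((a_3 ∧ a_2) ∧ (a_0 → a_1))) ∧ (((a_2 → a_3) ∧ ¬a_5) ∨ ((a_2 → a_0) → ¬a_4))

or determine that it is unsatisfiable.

a_0 = False, a_1 = False, a_2 = True, a_3 = True, a_4 = True, a_5 = False

  ((a_2 → a_1) ↔ ¬a_4) ∧ ((a_3 ∧ a_2) ∧ (a_0 → a_1)) = True
    (a_2 → a_1) ↔ ¬a_4 = True
      a_2 → a_1 = False
      ¬a_4 = False
    (a_3 ∧ a_2) ∧ (a_0 → a_1) = True
      a_3 ∧ a_2 = True
      a_0 → a_1 = True
  ((a_2 → a_3) ∧ ¬a_5) ∨ ((a_2 → a_0) → ¬a_4) = True
    (a_2 → a_3) ∧ ¬a_5 = True
      a_2 → a_3 = True
      ¬a_5 = True
    (a_2 → a_0) → ¬a_4 = True
      a_2 → a_0 = False
      ¬a_4 = False
Both conjuncts True, so the formula holds.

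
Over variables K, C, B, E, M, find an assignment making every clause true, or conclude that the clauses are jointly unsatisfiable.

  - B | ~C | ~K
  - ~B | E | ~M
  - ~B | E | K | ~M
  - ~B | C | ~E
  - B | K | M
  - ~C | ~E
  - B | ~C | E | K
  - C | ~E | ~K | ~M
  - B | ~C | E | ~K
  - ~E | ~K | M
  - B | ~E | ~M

K: True, C: True, B: True, E: False, M: False

Set K = True.
Set C = True.
  then (B | ~C | ~K) forces B = True.
  then (~C | ~E) forces E = False.
  then (~B | E | ~M) forces M = False.
All clauses satisfied.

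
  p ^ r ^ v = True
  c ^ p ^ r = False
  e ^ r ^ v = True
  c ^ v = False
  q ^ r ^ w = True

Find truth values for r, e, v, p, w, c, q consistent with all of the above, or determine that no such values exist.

UNSATISFIABLE

Adding constraints 1, 2, 4 mod 2: every variable appears an even number of times on the left, so the left side is 0.
But the right sides sum to 1 (mod 2). 0 ≠ 1 — the system is inconsistent.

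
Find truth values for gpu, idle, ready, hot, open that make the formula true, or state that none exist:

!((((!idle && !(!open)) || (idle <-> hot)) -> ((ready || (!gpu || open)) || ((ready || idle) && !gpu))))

gpu: True; idle: True; ready: False; hot: True; open: False

  !((((!idle && !(!open)) || (idle <-> hot)) -> ((ready || (!gpu || open)) || ((ready || idle) && !gpu)))) = True
    ((!idle && !(!open)) || (idle <-> hot)) -> ((ready || (!gpu || open)) || ((ready || idle) && !gpu)) = False
      (!idle && !(!open)) || (idle <-> hot) = True
        !idle && !(!open) = False
          !idle = False
          !(!open) = False
            !open = True
        idle <-> hot = True
      (ready || (!gpu || open)) || ((ready || idle) && !gpu) = False
        ready || (!gpu || open) = False
          !gpu || open = False
            !gpu = False
        (ready || idle) && !gpu = False
          ready || idle = True
          !gpu = False
The formula evaluates to True.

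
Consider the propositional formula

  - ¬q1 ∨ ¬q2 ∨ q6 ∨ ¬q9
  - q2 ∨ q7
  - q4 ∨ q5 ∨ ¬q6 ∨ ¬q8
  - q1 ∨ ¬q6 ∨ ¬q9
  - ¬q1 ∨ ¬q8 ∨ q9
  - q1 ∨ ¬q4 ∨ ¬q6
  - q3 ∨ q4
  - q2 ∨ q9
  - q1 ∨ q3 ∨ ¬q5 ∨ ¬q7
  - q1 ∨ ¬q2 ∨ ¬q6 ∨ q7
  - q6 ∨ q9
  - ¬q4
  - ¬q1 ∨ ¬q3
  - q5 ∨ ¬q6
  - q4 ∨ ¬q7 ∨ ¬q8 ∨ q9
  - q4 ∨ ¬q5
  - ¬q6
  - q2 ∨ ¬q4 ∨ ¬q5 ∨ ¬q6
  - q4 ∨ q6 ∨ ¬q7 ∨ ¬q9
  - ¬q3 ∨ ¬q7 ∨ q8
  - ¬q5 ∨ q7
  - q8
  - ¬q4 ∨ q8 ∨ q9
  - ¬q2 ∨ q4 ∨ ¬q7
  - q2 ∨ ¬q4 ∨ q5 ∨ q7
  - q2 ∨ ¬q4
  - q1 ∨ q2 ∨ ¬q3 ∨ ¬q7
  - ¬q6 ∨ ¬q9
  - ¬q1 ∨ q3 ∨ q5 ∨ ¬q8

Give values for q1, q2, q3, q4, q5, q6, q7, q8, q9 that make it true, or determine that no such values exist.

q1 = False, q2 = True, q3 = True, q4 = False, q5 = False, q6 = False, q7 = False, q8 = True, q9 = True

Unit clause (¬q4) forces q4 = False.
In (q4 ∨ ¬q5) only ¬q5 is left, so q5 = False.
Unit clause (¬q6) forces q6 = False.
Unit clause (q8) forces q8 = True.
In (q3 ∨ q4) only q3 is left, so q3 = True.
In (q6 ∨ q9) only q9 is left, so q9 = True.
In (¬q1 ∨ ¬q3) only ¬q1 is left, so q1 = False.
In (q4 ∨ q6 ∨ ¬q7 ∨ ¬q9) only ¬q7 is left, so q7 = False.
In (q2 ∨ q7) only q2 is left, so q2 = True.
All clauses satisfied.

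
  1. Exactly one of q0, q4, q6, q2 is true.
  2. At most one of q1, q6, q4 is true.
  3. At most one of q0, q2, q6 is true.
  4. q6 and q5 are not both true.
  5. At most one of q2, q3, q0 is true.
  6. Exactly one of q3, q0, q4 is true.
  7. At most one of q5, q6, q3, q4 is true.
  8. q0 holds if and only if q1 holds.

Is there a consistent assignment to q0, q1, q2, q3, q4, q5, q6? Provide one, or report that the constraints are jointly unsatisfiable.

q0 = True, q1 = True, q2 = False, q3 = False, q4 = False, q5 = False, q6 = False

  (1) {q0, q4, q6, q2}: 1 true — exactly one ✓
  (2) {q1, q6, q4}: 1 true — at most one ✓
  (3) {q0, q2, q6}: 1 true — at most one ✓
  (4) q6=F, q5=F — not both ✓
  (5) {q2, q3, q0}: 1 true — at most one ✓
  (6) {q3, q0, q4}: 1 true — exactly one ✓
  (7) {q5, q6, q3, q4}: 0 true — at most one ✓
  (8) q0=T, q1=T — same ✓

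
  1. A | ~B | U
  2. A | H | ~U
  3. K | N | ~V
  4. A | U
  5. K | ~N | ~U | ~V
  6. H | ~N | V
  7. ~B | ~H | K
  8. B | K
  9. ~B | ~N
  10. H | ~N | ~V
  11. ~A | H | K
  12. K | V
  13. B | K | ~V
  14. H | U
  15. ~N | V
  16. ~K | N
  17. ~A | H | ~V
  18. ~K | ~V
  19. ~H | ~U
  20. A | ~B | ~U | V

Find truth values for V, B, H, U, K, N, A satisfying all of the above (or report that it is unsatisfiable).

Case N = True:
  (~B | ~N) forces B = False.
  (B | K) forces K = True.
  (~N | V) forces V = True.
  Clause (~K | ~V) is falsified — contradiction.
Case N = False:
  (~K | N) forces K = False.
  (K | N | ~V) forces V = False.
  Clause (K | V) is falsified — contradiction.
Both cases fail, so the formula is unsatisfiable.

No satisfying assignment exists.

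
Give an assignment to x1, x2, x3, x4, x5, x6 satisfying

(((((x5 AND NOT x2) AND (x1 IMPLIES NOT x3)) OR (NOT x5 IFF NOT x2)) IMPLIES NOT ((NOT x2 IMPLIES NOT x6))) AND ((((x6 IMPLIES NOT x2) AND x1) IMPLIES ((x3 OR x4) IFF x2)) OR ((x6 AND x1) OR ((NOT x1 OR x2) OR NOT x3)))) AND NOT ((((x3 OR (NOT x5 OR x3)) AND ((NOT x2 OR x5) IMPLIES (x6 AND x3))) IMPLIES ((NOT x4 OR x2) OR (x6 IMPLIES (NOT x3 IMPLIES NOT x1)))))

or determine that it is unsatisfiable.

The conjunct NOT ((((x3 OR (NOT x5 OR x3)) AND ((NOT x2 OR x5) IMPLIES (x6 AND x3))) IMPLIES ((NOT x4 OR x2) OR (x6 IMPLIES (NOT x3 IMPLIES NOT x1))))) is unsatisfiable on its own:
  x3 = True: this becomes NOT ((((NOT x2 OR x5) IMPLIES x6) IMPLIES True)) = False.
  x3 = False: simplifies to NOT (((NOT x5 AND NOT ((NOT x2 OR x5))) IMPLIES ((NOT x4 OR x2) OR (x6 IMPLIES NOT x1)))).
    x2 = True: this becomes NOT (((NOT x5 AND NOT x5) IMPLIES True)) = False.
    x2 = False: this becomes NOT ((False IMPLIES (NOT x4 OR (x6 IMPLIES NOT x1)))) = False.
So the whole conjunction is unsatisfiable.

The formula is unsatisfiable.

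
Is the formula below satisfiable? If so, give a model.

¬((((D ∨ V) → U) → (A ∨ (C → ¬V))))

D = False, A = False, C = True, U = True, V = True

  ¬((((D ∨ V) → U) → (A ∨ (C → ¬V)))) = True
    ((D ∨ V) → U) → (A ∨ (C → ¬V)) = False
      (D ∨ V) → U = True
        D ∨ V = True
      A ∨ (C → ¬V) = False
        C → ¬V = False
          ¬V = False
The formula evaluates to True.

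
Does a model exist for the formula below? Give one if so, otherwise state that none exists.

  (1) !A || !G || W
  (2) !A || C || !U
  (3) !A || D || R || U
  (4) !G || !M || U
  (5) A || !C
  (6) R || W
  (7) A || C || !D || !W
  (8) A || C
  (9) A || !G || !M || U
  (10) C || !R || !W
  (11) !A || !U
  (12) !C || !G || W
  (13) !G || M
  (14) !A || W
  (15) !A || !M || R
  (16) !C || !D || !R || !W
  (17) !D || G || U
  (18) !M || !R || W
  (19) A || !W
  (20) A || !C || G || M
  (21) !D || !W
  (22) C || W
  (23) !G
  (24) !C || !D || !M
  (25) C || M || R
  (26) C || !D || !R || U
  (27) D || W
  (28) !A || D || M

Unit clause (!G) forces G = False.
Set M = True.
Set U = False.
  then (!D || G || U) forces D = False.
  then (D || W) forces W = True.
  then (A || !W) forces A = True.
  then (!A || D || R || U) forces R = True.
  then (C || !R || !W) forces C = True.
All clauses satisfied.

M=T; U=F; W=T; R=T; G=F; D=F; C=T; A=T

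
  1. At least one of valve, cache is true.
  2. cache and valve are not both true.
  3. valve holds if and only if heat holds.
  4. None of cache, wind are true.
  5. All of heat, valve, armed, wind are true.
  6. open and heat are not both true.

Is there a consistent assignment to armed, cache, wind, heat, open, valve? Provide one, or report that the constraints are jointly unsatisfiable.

No satisfying assignment exists.

Case wind = True:
  Constraint (4) is violated (wind=T) — contradiction.
Case wind = False:
  Constraint (5) is violated (wind=F) — contradiction.
Both cases fail — unsatisfiable.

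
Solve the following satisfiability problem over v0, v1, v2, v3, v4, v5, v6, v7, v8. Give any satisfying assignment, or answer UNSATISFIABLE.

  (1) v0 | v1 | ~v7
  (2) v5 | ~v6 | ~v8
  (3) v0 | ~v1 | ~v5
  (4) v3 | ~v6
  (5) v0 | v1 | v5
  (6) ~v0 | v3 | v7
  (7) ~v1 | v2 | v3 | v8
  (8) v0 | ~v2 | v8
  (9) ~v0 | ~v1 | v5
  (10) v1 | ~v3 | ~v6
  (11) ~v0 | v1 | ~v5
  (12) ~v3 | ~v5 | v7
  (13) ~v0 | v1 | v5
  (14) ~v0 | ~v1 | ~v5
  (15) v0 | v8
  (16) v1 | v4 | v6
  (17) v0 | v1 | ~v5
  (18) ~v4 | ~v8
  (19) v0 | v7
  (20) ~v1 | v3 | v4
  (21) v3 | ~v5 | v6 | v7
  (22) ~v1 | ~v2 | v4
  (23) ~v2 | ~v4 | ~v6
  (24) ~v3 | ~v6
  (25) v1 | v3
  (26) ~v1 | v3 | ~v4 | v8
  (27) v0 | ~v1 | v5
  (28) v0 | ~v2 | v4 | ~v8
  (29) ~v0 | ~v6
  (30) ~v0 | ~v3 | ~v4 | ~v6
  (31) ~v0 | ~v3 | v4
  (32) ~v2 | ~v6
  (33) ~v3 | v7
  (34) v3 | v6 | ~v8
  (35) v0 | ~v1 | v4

Case v0 = True:
  (~v0 | ~v6) forces v6 = False.
  If v1 = True:
    (~v0 | ~v1 | v5) forces v5 = True.
    clause (~v0 | ~v1 | ~v5) is falsified.
  If v1 = False:
    (~v0 | v1 | ~v5) forces v5 = False.
    clause (~v0 | v1 | v5) is falsified.
  Every sub-case reaches a contradiction.
Case v0 = False:
  (v0 | v8) forces v8 = True.
  (~v4 | ~v8) forces v4 = False.
  (v0 | v7) forces v7 = True.
  (v0 | v1 | ~v7) forces v1 = True.
  Clause (v0 | ~v1 | v4) is falsified — contradiction.
Both cases fail, so the formula is unsatisfiable.

Unsatisfiable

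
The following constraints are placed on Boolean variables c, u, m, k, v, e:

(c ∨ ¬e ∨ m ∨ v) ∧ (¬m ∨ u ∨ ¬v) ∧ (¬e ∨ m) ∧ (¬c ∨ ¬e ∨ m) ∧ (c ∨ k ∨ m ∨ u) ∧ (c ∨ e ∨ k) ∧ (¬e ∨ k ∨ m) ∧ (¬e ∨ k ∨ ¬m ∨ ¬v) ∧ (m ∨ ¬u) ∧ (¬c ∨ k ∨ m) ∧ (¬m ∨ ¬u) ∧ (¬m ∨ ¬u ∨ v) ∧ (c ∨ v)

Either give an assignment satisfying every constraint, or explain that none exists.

c=T, u=F, m=T, k=T, v=F, e=T

Set c = True.
Try u = True:
  (m ∨ ¬u) forces m = True.
  clause (¬m ∨ ¬u) is falsified — backtrack.
So u = False.
Set m = True.
  then (¬m ∨ u ∨ ¬v) forces v = False.
Set k = True.
Set e = True.
All clauses satisfied.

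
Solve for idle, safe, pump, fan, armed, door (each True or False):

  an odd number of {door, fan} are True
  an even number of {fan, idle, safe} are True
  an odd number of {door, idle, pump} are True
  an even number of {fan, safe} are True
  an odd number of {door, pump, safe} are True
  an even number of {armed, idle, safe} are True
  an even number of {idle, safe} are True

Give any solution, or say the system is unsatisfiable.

idle=F; safe=F; pump=F; fan=F; armed=F; door=T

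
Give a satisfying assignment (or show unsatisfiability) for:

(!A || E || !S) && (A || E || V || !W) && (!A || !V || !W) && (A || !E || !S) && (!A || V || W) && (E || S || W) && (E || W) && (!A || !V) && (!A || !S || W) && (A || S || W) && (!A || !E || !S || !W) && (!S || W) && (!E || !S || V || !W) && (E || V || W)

V = False, A = True, W = True, E = False, S = False

Set V = False.
Set A = True.
  then (!A || V || W) forces W = True.
Set E = False.
  then (!A || E || !S) forces S = False.
All clauses satisfied.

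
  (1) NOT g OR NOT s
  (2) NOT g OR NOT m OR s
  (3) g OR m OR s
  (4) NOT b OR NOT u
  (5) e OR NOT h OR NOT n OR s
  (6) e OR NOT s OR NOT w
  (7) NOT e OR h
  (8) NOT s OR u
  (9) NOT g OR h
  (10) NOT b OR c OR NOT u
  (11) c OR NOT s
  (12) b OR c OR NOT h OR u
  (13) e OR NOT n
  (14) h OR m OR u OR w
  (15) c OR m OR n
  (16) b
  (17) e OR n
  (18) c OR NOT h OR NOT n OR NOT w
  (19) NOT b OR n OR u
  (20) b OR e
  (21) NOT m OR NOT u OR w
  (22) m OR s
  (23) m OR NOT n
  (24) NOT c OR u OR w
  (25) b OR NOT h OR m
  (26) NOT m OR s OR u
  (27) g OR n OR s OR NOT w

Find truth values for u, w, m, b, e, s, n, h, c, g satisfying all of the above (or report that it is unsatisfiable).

Case m = True:
  (b) forces b = True.
  (NOT b OR NOT u) forces u = False.
  (NOT s OR u) forces s = False.
  Clause (NOT m OR s OR u) is falsified — contradiction.
Case m = False:
  (b) forces b = True.
  (NOT b OR NOT u) forces u = False.
  (NOT s OR u) forces s = False.
  Clause (m OR s) is falsified — contradiction.
Both cases fail, so the formula is unsatisfiable.

The formula is unsatisfiable.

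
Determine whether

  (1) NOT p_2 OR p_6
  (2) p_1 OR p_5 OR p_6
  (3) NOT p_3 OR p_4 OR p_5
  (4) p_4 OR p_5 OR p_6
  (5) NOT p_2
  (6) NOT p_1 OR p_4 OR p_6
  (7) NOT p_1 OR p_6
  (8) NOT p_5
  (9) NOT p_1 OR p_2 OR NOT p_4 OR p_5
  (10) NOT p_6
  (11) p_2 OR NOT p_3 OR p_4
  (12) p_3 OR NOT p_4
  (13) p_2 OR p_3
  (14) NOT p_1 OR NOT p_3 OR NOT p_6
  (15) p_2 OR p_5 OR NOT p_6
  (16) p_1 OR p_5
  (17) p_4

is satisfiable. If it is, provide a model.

Case p_2 = True:
  Clause (NOT p_2) is falsified — contradiction.
Case p_2 = False:
  (NOT p_5) forces p_5 = False.
  (NOT p_6) forces p_6 = False.
  (p_1 OR p_5 OR p_6) forces p_1 = True.
  Clause (NOT p_1 OR p_6) is falsified — contradiction.
Both cases fail, so the formula is unsatisfiable.

Unsatisfiable — no assignment works.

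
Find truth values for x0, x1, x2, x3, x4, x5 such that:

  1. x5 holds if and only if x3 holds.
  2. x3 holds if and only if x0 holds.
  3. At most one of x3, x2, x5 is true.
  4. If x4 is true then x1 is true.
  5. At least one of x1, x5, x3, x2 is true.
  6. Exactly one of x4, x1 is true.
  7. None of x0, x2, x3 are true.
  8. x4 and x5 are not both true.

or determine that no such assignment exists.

x0=F, x1=T, x2=F, x3=F, x4=F, x5=F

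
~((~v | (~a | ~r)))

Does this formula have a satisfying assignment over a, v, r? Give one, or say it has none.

a = True; v = True; r = True

  ~((~v | (~a | ~r))) = True
    ~v | (~a | ~r) = False
      ~v = False
      ~a | ~r = False
        ~a = False
        ~r = False
The formula evaluates to True.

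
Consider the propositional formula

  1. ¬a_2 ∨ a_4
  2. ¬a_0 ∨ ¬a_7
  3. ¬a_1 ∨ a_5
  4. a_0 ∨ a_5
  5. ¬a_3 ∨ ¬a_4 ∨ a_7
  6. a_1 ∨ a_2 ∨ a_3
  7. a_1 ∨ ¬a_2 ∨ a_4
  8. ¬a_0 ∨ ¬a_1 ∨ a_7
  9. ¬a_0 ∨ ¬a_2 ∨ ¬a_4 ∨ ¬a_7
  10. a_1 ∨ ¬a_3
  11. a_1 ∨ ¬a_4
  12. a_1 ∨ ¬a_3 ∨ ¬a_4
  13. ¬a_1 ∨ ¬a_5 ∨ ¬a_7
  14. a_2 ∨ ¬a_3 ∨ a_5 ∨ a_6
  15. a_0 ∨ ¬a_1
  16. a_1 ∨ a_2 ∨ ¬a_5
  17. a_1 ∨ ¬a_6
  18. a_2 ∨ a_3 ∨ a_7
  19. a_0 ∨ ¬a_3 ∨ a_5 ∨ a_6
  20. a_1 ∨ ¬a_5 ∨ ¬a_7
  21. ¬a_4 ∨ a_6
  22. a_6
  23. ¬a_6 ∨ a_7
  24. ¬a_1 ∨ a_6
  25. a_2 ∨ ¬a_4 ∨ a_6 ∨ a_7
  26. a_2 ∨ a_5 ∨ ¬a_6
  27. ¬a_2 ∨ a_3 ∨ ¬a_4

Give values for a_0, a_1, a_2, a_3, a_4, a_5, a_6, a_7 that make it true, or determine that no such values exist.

UNSATISFIABLE

Case a_6 = True:
  (a_1 ∨ ¬a_6) forces a_1 = True.
  (¬a_1 ∨ a_5) forces a_5 = True.
  (¬a_1 ∨ ¬a_5 ∨ ¬a_7) forces a_7 = False.
  Clause (¬a_6 ∨ a_7) is falsified — contradiction.
Case a_6 = False:
  Clause (a_6) is falsified — contradiction.
Both cases fail, so the formula is unsatisfiable.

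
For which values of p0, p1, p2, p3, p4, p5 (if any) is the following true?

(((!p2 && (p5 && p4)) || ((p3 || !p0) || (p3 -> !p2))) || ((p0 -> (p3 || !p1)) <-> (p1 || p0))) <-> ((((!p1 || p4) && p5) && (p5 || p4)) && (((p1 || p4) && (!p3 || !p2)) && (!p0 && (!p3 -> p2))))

p0 = False, p1 = False, p2 = False, p3 = True, p4 = True, p5 = True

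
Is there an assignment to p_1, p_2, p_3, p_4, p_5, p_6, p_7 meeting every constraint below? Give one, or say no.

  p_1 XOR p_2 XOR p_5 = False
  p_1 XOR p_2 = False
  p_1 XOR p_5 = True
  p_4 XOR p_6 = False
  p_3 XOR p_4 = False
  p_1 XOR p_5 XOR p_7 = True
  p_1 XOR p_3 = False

p_1 = True, p_2 = True, p_3 = True, p_4 = True, p_5 = False, p_6 = True, p_7 = False

p_1 XOR p_2 XOR p_5 = T XOR T XOR F = False ✓
p_1 XOR p_2 = T XOR T = False ✓
p_1 XOR p_5 = T XOR F = True ✓
p_4 XOR p_6 = T XOR T = False ✓
p_3 XOR p_4 = T XOR T = False ✓
p_1 XOR p_5 XOR p_7 = T XOR F XOR F = True ✓
p_1 XOR p_3 = T XOR T = False ✓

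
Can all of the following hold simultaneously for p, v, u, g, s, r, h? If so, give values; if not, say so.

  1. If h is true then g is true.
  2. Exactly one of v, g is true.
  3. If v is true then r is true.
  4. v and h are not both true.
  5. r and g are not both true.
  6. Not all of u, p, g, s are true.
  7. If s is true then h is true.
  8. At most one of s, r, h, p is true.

p: False, v: False, u: True, g: True, s: False, r: False, h: False

  (1) h=F ⇒ g: vacuous ✓
  (2) {v, g}: 1 true — exactly one ✓
  (3) v=F ⇒ r: vacuous ✓
  (4) v=F, h=F — not both ✓
  (5) r=F, g=T — not both ✓
  (6) {u, p, g, s}: 2/4 true — not all ✓
  (7) s=F ⇒ h: vacuous ✓
  (8) {s, r, h, p}: 0 true — at most one ✓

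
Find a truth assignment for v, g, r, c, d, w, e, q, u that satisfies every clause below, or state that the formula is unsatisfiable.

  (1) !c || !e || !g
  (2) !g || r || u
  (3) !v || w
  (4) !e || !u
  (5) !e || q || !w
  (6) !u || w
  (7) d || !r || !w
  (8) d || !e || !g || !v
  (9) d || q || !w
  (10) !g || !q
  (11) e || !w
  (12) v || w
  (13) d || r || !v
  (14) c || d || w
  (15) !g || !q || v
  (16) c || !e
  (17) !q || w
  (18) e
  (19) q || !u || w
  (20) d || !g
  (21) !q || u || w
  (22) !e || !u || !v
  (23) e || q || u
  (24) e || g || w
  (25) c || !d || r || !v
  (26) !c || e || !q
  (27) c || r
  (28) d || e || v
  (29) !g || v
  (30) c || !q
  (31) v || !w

Unit clause (e) forces e = True.
In (!e || !u) only !u is left, so u = False.
In (c || !e) only c is left, so c = True.
In (!c || !e || !g) only !g is left, so g = False.
Try v = False:
  (v || w) forces w = True.
  clause (v || !w) is falsified — backtrack.
So v = True.
  then (!v || w) forces w = True.
  then (!e || q || !w) forces q = True.
Set r = True.
  then (d || !r || !w) forces d = True.
All clauses satisfied.

v: True, g: False, r: True, c: True, d: True, w: True, e: True, q: True, u: False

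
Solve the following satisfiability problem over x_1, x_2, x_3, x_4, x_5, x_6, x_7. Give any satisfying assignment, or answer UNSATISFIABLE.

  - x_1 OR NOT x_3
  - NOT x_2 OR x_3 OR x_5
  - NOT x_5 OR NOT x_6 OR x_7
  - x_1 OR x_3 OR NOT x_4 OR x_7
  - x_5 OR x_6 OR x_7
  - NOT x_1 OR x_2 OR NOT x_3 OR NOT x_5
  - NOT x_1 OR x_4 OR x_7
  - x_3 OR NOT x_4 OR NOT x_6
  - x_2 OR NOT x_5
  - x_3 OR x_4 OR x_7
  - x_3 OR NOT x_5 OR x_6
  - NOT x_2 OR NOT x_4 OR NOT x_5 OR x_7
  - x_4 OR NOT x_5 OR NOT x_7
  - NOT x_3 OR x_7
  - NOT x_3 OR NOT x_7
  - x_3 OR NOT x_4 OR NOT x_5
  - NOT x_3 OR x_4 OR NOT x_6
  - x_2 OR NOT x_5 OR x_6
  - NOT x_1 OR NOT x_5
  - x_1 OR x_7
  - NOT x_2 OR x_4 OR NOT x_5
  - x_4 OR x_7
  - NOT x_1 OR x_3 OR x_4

Set x_1 = False.
  then (x_1 OR NOT x_3) forces x_3 = False.
  then (x_1 OR x_7) forces x_7 = True.
Try x_2 = True:
  (NOT x_2 OR x_3 OR x_5) forces x_5 = True.
  (x_3 OR NOT x_5 OR x_6) forces x_6 = True.
  (x_3 OR NOT x_4 OR NOT x_6) forces x_4 = False.
  clause (x_4 OR NOT x_5 OR NOT x_7) is falsified — backtrack.
So x_2 = False.
  then (x_2 OR NOT x_5) forces x_5 = False.
Set x_4 = False.
Set x_6 = False.
All clauses satisfied.

x_1=F, x_2=F, x_3=F, x_4=F, x_5=F, x_6=F, x_7=T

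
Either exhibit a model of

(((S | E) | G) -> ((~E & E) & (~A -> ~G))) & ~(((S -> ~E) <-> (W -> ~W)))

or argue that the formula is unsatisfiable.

E = False; A = False; S = False; W = True; G = False

  ((S | E) | G) -> ((~E & E) & (~A -> ~G)) = True
    (S | E) | G = False
      S | E = False
    (~E & E) & (~A -> ~G) = False
      ~E & E = False
        ~E = True
      ~A -> ~G = True
        ~A = True
        ~G = True
  ~(((S -> ~E) <-> (W -> ~W))) = True
    (S -> ~E) <-> (W -> ~W) = False
      S -> ~E = True
        ~E = True
      W -> ~W = False
        ~W = False
Both conjuncts True, so the formula holds.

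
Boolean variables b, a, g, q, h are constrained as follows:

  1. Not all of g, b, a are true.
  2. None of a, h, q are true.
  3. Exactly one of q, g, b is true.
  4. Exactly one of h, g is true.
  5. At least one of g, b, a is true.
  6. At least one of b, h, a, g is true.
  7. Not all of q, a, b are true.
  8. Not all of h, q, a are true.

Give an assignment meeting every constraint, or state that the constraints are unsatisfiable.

b=F, a=F, g=T, q=F, h=F

  (1) {g, b, a}: 1/3 true — not all ✓
  (2) {a, h, q}: 0 true — none ✓
  (3) {q, g, b}: 1 true — exactly one ✓
  (4) {h, g}: 1 true — exactly one ✓
  (5) {g, b, a}: 1 true — at least one ✓
  (6) {b, h, a, g}: 1 true — at least one ✓
  (7) {q, a, b}: 0/3 true — not all ✓
  (8) {h, q, a}: 0/3 true — not all ✓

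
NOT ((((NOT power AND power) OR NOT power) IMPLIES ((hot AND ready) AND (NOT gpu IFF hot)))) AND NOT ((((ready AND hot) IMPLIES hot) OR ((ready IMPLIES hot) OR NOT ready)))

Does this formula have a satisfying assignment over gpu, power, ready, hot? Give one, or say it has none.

Unsatisfiable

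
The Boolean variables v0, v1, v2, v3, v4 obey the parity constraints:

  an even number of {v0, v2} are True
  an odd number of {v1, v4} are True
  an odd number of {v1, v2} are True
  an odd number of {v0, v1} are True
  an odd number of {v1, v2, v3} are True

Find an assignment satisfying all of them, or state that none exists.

v0: True, v1: False, v2: True, v3: False, v4: True

{v0, v2}: 2 true → even ✓
{v1, v4}: 1 true → odd ✓
{v1, v2}: 1 true → odd ✓
{v0, v1}: 1 true → odd ✓
{v1, v2, v3}: 1 true → odd ✓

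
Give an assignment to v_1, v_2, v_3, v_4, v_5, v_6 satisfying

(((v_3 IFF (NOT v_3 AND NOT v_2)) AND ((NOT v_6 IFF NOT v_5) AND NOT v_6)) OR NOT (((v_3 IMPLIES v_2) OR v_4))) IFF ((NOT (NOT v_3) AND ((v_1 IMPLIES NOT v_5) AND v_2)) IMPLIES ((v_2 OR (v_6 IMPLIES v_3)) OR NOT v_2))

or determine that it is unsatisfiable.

v_1 = False, v_2 = False, v_3 = True, v_4 = False, v_5 = False, v_6 = True

  (((v_3 IFF (NOT v_3 AND NOT v_2)) AND ((NOT v_6 IFF NOT v_5) AND NOT v_6)) OR NOT (((v_3 IMPLIES v_2) OR v_4))) IFF ((NOT (NOT v_3) AND ((v_1 IMPLIES NOT v_5) AND v_2)) IMPLIES ((v_2 OR (v_6 IMPLIES v_3)) OR NOT v_2)) = True
    ((v_3 IFF (NOT v_3 AND NOT v_2)) AND ((NOT v_6 IFF NOT v_5) AND NOT v_6)) OR NOT (((v_3 IMPLIES v_2) OR v_4)) = True
      (v_3 IFF (NOT v_3 AND NOT v_2)) AND ((NOT v_6 IFF NOT v_5) AND NOT v_6) = False
        v_3 IFF (NOT v_3 AND NOT v_2) = False
          NOT v_3 AND NOT v_2 = False
            NOT v_3 = False
            NOT v_2 = True
        (NOT v_6 IFF NOT v_5) AND NOT v_6 = False
          NOT v_6 IFF NOT v_5 = False
            NOT v_6 = False
            NOT v_5 = True
          NOT v_6 = False
      NOT (((v_3 IMPLIES v_2) OR v_4)) = True
        (v_3 IMPLIES v_2) OR v_4 = False
          v_3 IMPLIES v_2 = False
    (NOT (NOT v_3) AND ((v_1 IMPLIES NOT v_5) AND v_2)) IMPLIES ((v_2 OR (v_6 IMPLIES v_3)) OR NOT v_2) = True
      NOT (NOT v_3) AND ((v_1 IMPLIES NOT v_5) AND v_2) = False
        NOT (NOT v_3) = True
          NOT v_3 = False
        (v_1 IMPLIES NOT v_5) AND v_2 = False
          v_1 IMPLIES NOT v_5 = True
            NOT v_5 = True
      (v_2 OR (v_6 IMPLIES v_3)) OR NOT v_2 = True
        v_2 OR (v_6 IMPLIES v_3) = True
          v_6 IMPLIES v_3 = True
        NOT v_2 = True
The formula evaluates to True.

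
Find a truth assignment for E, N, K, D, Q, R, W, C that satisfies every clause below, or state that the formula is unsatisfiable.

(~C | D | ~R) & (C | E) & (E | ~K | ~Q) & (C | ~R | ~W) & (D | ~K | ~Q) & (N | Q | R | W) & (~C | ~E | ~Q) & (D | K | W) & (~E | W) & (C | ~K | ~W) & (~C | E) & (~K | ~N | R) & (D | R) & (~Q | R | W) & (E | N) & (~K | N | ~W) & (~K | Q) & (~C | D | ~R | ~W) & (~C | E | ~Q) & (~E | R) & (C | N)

Try E = False:
  (C | E) forces C = True.
  clause (~C | E) is falsified — backtrack.
So E = True.
  then (~E | W) forces W = True.
  then (~E | R) forces R = True.
  then (C | ~R | ~W) forces C = True.
  then (~C | ~E | ~Q) forces Q = False.
  then (~K | Q) forces K = False.
  then (~C | D | ~R | ~W) forces D = True.
Set N = True.
All clauses satisfied.

E = True, N = True, K = False, D = True, Q = False, R = True, W = True, C = True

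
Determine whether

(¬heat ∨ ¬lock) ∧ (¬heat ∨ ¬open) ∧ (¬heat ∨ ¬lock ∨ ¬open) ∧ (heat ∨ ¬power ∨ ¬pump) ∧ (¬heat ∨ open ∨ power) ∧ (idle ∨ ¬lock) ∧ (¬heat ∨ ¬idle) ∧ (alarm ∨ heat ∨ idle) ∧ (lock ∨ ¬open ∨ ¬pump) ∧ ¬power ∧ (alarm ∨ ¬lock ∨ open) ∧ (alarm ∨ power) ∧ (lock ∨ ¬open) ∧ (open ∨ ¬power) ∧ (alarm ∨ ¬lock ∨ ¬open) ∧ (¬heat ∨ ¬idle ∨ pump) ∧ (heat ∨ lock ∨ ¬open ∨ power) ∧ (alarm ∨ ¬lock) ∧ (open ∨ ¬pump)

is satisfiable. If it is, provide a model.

Unit clause (¬power) forces power = False.
In (alarm ∨ power) only alarm is left, so alarm = True.
Set idle = True.
  then (¬heat ∨ ¬idle) forces heat = False.
Set open = True.
  then (lock ∨ ¬open) forces lock = True.
Set pump = True.
All clauses satisfied.

idle = True; heat = False; power = False; open = True; pump = True; lock = True; alarm = True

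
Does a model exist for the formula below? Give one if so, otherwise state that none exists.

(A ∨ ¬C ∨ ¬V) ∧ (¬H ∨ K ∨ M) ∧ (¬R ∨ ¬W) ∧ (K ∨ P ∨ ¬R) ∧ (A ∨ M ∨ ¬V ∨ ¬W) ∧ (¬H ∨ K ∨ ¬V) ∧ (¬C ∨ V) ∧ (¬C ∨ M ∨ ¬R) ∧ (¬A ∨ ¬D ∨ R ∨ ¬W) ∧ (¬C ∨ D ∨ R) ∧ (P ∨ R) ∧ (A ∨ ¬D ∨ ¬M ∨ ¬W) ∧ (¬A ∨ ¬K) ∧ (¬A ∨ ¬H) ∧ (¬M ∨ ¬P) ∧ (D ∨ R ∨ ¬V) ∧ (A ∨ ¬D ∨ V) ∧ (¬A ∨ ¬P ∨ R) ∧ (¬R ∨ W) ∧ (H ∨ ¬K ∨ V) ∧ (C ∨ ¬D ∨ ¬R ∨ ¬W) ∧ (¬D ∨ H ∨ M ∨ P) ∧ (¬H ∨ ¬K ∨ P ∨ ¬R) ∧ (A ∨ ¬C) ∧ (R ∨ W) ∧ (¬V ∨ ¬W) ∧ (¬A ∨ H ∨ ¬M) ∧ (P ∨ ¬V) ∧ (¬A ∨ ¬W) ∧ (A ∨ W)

Try W = False:
  (¬R ∨ W) forces R = False.
  clause (R ∨ W) is falsified — backtrack.
So W = True.
  then (¬R ∨ ¬W) forces R = False.
  then (P ∨ R) forces P = True.
  then (¬M ∨ ¬P) forces M = False.
  then (¬A ∨ ¬P ∨ R) forces A = False.
  then (A ∨ ¬C) forces C = False.
  then (¬V ∨ ¬W) forces V = False.
  then (A ∨ ¬D ∨ V) forces D = False.
Set K = False.
  then (¬H ∨ K ∨ M) forces H = False.
All clauses satisfied.

W = True, K = False, H = False, R = False, P = True, V = False, A = False, D = False, M = False, C = False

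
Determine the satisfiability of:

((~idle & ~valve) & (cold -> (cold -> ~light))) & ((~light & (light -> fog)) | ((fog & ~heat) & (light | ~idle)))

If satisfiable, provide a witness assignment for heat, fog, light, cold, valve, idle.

heat: False, fog: False, light: False, cold: True, valve: False, idle: False

  (~idle & ~valve) & (cold -> (cold -> ~light)) = True
    ~idle & ~valve = True
      ~idle = True
      ~valve = True
    cold -> (cold -> ~light) = True
      cold -> ~light = True
        ~light = True
  (~light & (light -> fog)) | ((fog & ~heat) & (light | ~idle)) = True
    ~light & (light -> fog) = True
      ~light = True
      light -> fog = True
    (fog & ~heat) & (light | ~idle) = False
      fog & ~heat = False
        ~heat = True
      light | ~idle = True
        ~idle = True
Both conjuncts True, so the formula holds.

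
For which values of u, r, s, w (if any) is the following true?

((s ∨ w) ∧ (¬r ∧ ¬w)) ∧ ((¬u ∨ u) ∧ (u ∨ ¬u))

u = True, r = False, s = True, w = False

  (s ∨ w) ∧ (¬r ∧ ¬w) = True
    s ∨ w = True
    ¬r ∧ ¬w = True
      ¬r = True
      ¬w = True
  (¬u ∨ u) ∧ (u ∨ ¬u) = True
    ¬u ∨ u = True
      ¬u = False
    u ∨ ¬u = True
      ¬u = False
Both conjuncts True, so the formula holds.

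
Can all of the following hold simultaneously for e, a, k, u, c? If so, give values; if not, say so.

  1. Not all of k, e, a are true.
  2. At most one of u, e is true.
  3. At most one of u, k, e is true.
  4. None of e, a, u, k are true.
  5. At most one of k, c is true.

e=F, a=F, k=F, u=F, c=F

  (1) {k, e, a}: 0/3 true — not all ✓
  (2) {u, e}: 0 true — at most one ✓
  (3) {u, k, e}: 0 true — at most one ✓
  (4) {e, a, u, k}: 0 true — none ✓
  (5) {k, c}: 0 true — at most one ✓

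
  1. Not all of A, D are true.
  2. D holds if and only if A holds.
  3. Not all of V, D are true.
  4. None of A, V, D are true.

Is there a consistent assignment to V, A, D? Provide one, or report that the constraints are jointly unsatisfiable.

V=F, A=F, D=F

  (1) {A, D}: 0/2 true — not all ✓
  (2) D=F, A=F — same ✓
  (3) {V, D}: 0/2 true — not all ✓
  (4) {A, V, D}: 0 true — none ✓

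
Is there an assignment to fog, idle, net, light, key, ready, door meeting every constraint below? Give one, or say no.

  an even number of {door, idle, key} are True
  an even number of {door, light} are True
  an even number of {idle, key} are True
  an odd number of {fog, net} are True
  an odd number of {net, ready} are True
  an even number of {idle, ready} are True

fog=T, idle=T, net=F, light=F, key=T, ready=T, door=F

{door, idle, key}: 2 true → even ✓
{door, light}: 0 true → even ✓
{idle, key}: 2 true → even ✓
{fog, net}: 1 true → odd ✓
{net, ready}: 1 true → odd ✓
{idle, ready}: 2 true → even ✓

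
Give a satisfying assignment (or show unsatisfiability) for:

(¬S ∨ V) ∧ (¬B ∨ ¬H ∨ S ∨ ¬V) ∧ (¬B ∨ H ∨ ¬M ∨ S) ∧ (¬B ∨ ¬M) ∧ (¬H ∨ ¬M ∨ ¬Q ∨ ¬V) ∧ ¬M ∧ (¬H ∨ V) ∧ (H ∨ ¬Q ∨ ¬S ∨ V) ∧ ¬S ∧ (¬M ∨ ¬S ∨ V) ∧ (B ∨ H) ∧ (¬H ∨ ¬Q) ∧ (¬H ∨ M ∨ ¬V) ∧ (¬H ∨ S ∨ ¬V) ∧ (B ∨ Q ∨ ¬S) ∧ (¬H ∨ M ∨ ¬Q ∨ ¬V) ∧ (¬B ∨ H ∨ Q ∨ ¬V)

Unit clause (¬M) forces M = False.
Unit clause (¬S) forces S = False.
Try H = True:
  (¬H ∨ V) forces V = True.
  clause (¬H ∨ M ∨ ¬V) is falsified — backtrack.
So H = False.
  then (B ∨ H) forces B = True.
Set V = False.
Set Q = False.
All clauses satisfied.

S = False; H = False; B = True; V = False; Q = False; M = False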